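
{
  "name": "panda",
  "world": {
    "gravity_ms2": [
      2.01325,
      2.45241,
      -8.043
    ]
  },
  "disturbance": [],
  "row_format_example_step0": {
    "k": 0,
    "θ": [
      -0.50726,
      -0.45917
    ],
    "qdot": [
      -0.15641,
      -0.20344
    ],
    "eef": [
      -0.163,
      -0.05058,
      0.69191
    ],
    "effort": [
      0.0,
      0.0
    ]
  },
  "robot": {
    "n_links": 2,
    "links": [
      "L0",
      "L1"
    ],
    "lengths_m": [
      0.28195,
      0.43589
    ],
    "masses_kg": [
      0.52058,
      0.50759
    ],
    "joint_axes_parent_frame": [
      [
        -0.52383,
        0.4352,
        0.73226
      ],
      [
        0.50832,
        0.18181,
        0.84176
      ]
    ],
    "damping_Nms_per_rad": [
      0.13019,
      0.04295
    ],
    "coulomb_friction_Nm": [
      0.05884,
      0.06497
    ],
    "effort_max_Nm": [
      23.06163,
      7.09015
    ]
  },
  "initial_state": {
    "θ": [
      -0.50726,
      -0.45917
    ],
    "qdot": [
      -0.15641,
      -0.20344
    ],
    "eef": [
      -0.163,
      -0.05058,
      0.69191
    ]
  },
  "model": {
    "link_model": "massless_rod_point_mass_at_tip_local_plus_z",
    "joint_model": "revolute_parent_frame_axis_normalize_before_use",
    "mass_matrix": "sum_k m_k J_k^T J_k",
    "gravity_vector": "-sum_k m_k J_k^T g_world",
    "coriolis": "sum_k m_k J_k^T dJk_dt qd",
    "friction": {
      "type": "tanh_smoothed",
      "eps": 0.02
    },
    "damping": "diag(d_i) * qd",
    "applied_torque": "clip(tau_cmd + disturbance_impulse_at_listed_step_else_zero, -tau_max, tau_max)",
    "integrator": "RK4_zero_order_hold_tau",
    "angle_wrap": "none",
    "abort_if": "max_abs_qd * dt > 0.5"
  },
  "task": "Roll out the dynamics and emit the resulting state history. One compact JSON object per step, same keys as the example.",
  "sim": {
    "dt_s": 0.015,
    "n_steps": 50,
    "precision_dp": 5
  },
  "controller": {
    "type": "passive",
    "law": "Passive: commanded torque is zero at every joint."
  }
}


{"k":1,"\u03b8":[-0.50965,-0.46319],"qdot":[-0.16204,-0.33174],"eef":[-0.16341,-0.05031,0.69175],"effort":[0.0,0.0]}
{"k":2,"\u03b8":[-0.51212,-0.4691],"qdot":[-0.16675,-0.45612],"eef":[-0.16364,-0.04966,0.6916],"effort":[0.0,0.0]}
{"k":3,"\u03b8":[-0.51465,-0.47686],"qdot":[-0.17097,-0.57774],"eef":[-0.16369,-0.04864,0.69148],"effort":[0.0,0.0]}
{"k":4,"\u03b8":[-0.51725,-0.48643],"qdot":[-0.17504,-0.69758],"eef":[-0.16355,-0.04726,0.69138],"effort":[0.0,0.0]}
{"k":5,"\u03b8":[-0.5199,-0.49778],"qdot":[-0.17923,-0.81648],"eef":[-0.16322,-0.04554,0.69129],"effort":[0.0,0.0]}
{"k":6,"\u03b8":[-0.52262,-0.51092],"qdot":[-0.1837,-0.93508],"eef":[-0.16267,-0.04348,0.69123],"effort":[0.0,0.0]}
{"k":7,"\u03b8":[-0.52541,-0.52584],"qdot":[-0.18856,-1.05391],"eef":[-0.16189,-0.04109,0.69117],"effort":[0.0,0.0]}
{"k":8,"\u03b8":[-0.52828,-0.54254],"qdot":[-0.19381,-1.17328],"eef":[-0.16088,-0.03839,0.69112],"effort":[0.0,0.0]}
{"k":9,"\u03b8":[-0.53123,-0.56104],"qdot":[-0.19932,-1.2933],"eef":[-0.1596,-0.03539,0.69108],"effort":[0.0,0.0]}
{"k":10,"\u03b8":[-0.53426,-0.58134],"qdot":[-0.20483,-1.41381],"eef":[-0.15805,-0.03209,0.69103],"effort":[0.0,0.0]}
{"k":11,"\u03b8":[-0.53737,-0.60345],"qdot":[-0.20986,-1.53429],"eef":[-0.15618,-0.02852,0.69097],"effort":[0.0,0.0]}
{"k":12,"\u03b8":[-0.54055,-0.62736],"qdot":[-0.21368,-1.65381],"eef":[-0.15399,-0.0247,0.69089],"effort":[0.0,0.0]}
{"k":13,"\u03b8":[-0.54377,-0.65305],"qdot":[-0.21527,-1.77091],"eef":[-0.15144,-0.02063,0.69079],"effort":[0.0,0.0]}
{"k":14,"\u03b8":[-0.54699,-0.68047],"qdot":[-0.21328,-1.88357],"eef":[-0.14849,-0.01635,0.69067],"effort":[0.0,0.0]}
{"k":15,"\u03b8":[-0.55014,-0.70953],"qdot":[-0.20604,-1.98929],"eef":[-0.14513,-0.01187,0.69051],"effort":[0.0,0.0]}
{"k":16,"\u03b8":[-0.55314,-0.7401],"qdot":[-0.19169,-2.08523],"eef":[-0.14131,-0.00722,0.69031],"effort":[0.0,0.0]}
{"k":17,"\u03b8":[-0.55585,-0.77202],"qdot":[-0.1684,-2.16868],"eef":[-0.13702,-0.00243,0.69008],"effort":[0.0,0.0]}
{"k":18,"\u03b8":[-0.55814,-0.80509],"qdot":[-0.1347,-2.23761],"eef":[-0.13222,0.00249,0.68979],"effort":[0.0,0.0]}
{"k":19,"\u03b8":[-0.55984,-0.83907],"qdot":[-0.08981,-2.29121],"eef":[-0.12691,0.00752,0.68946],"effort":[0.0,0.0]}
{"k":20,"\u03b8":[-0.56078,-0.87375],"qdot":[-0.03433,-2.33113],"eef":[-0.12108,0.01266,0.68908],"effort":[0.0,0.0]}
{"k":21,"\u03b8":[-0.56091,-0.90911],"qdot":[0.00625,-2.40036],"eef":[-0.11471,0.01792,0.68862],"effort":[0.0,0.0]}
{"k":22,"\u03b8":[-0.56066,-0.9459],"qdot":[0.02703,-2.50599],"eef":[-0.1078,0.02326,0.68804],"effort":[0.0,0.0]}
{"k":23,"\u03b8":[-0.56005,-0.98421],"qdot":[0.058,-2.59794],"eef":[-0.10032,0.02867,0.68733],"effort":[0.0,0.0]}
{"k":24,"\u03b8":[-0.55883,-1.02371],"qdot":[0.10673,-2.66469],"eef":[-0.09228,0.03414,0.68647],"effort":[0.0,0.0]}
{"k":25,"\u03b8":[-0.55677,-1.06406],"qdot":[0.17057,-2.71187],"eef":[-0.08368,0.03968,0.68546],"effort":[0.0,0.0]}
{"k":26,"\u03b8":[-0.55366,-1.10501],"qdot":[0.24568,-2.74697],"eef":[-0.07452,0.04531,0.68427],"effort":[0.0,0.0]}
{"k":27,"\u03b8":[-0.54936,-1.14643],"qdot":[0.32894,-2.77602],"eef":[-0.06482,0.05106,0.68289],"effort":[0.0,0.0]}
{"k":28,"\u03b8":[-0.54376,-1.18828],"qdot":[0.41811,-2.80354],"eef":[-0.05459,0.05696,0.6813],"effort":[0.0,0.0]}
{"k":29,"\u03b8":[-0.53679,-1.23055],"qdot":[0.51165,-2.83278],"eef":[-0.04384,0.06305,0.67946],"effort":[0.0,0.0]}
{"k":30,"\u03b8":[-0.5284,-1.27328],"qdot":[0.60863,-2.866],"eef":[-0.03257,0.06935,0.67734],"effort":[0.0,0.0]}
{"k":31,"\u03b8":[-0.51852,-1.31656],"qdot":[0.7085,-2.90479],"eef":[-0.02079,0.07591,0.67489],"effort":[0.0,0.0]}
{"k":32,"\u03b8":[-0.50713,-1.36046],"qdot":[0.81102,-2.95028],"eef":[-0.00851,0.08276,0.67208],"effort":[0.0,0.0]}
{"k":33,"\u03b8":[-0.49418,-1.4051],"qdot":[0.91618,-3.00333],"eef":[0.00427,0.08991,0.66886],"effort":[0.0,0.0]}
{"k":34,"\u03b8":[-0.47963,-1.4506],"qdot":[1.02409,-3.06462],"eef":[0.01753,0.09742,0.66517],"effort":[0.0,0.0]}
{"k":35,"\u03b8":[-0.46344,-1.49709],"qdot":[1.135,-3.13473],"eef":[0.03129,0.10529,0.66096],"effort":[0.0,0.0]}
{"k":36,"\u03b8":[-0.44556,-1.54469],"qdot":[1.24922,-3.21421],"eef":[0.04551,0.11355,0.65617],"effort":[0.0,0.0]}
{"k":37,"\u03b8":[-0.42594,-1.59356],"qdot":[1.36717,-3.30358],"eef":[0.06019,0.12224,0.65074],"effort":[0.0,0.0]}
{"k":38,"\u03b8":[-0.40453,-1.64385],"qdot":[1.48933,-3.40341],"eef":[0.07532,0.13136,0.6446],"effort":[0.0,0.0]}
{"k":39,"\u03b8":[-0.38124,-1.69572],"qdot":[1.61623,-3.5143],"eef":[0.09086,0.14093,0.63766],"effort":[0.0,0.0]}
{"k":40,"\u03b8":[-0.35601,-1.74934],"qdot":[1.74852,-3.63694],"eef":[0.1068,0.15096,0.62987],"effort":[0.0,0.0]}
{"k":41,"\u03b8":[-0.32875,-1.80489],"qdot":[1.88691,-3.77209],"eef":[0.1231,0.16147,0.62114],"effort":[0.0,0.0]}
{"k":42,"\u03b8":[-0.29937,-1.86257],"qdot":[2.03223,-3.92066],"eef":[0.13972,0.17245,0.61139],"effort":[0.0,0.0]}
{"k":43,"\u03b8":[-0.26775,-1.92258],"qdot":[2.18544,-4.08372],"eef":[0.15661,0.1839,0.60052],"effort":[0.0,0.0]}
{"k":44,"\u03b8":[-0.23376,-1.98516],"qdot":[2.34762,-4.26256],"eef":[0.17373,0.19581,0.58847],"effort":[0.0,0.0]}
{"k":45,"\u03b8":[-0.19727,-2.05055],"qdot":[2.52006,-4.45878],"eef":[0.191,0.20816,0.57514],"effort":[0.0,0.0]}
{"k":46,"\u03b8":[-0.1581,-2.11902],"qdot":[2.70428,-4.67436],"eef":[0.20834,0.22093,0.56045],"effort":[0.0,0.0]}
{"k":47,"\u03b8":[-0.11607,-2.19089],"qdot":[2.90206,-4.91185],"eef":[0.22568,0.23409,0.54434],"effort":[0.0,0.0]}
{"k":48,"\u03b8":[-0.07096,-2.2665],"qdot":[3.11556,-5.17455],"eef":[0.24291,0.24759,0.52672],"effort":[0.0,0.0]}
{"k":49,"\u03b8":[-0.02251,-2.34627],"qdot":[3.34743,-5.46683],"eef":[0.25993,0.26139,0.50756],"effort":[0.0,0.0]}
{"k":50,"\u03b8":[0.02957,-2.43068],"qdot":[3.60096,-5.79462],"eef":[0.27663,0.27542,0.48682]}


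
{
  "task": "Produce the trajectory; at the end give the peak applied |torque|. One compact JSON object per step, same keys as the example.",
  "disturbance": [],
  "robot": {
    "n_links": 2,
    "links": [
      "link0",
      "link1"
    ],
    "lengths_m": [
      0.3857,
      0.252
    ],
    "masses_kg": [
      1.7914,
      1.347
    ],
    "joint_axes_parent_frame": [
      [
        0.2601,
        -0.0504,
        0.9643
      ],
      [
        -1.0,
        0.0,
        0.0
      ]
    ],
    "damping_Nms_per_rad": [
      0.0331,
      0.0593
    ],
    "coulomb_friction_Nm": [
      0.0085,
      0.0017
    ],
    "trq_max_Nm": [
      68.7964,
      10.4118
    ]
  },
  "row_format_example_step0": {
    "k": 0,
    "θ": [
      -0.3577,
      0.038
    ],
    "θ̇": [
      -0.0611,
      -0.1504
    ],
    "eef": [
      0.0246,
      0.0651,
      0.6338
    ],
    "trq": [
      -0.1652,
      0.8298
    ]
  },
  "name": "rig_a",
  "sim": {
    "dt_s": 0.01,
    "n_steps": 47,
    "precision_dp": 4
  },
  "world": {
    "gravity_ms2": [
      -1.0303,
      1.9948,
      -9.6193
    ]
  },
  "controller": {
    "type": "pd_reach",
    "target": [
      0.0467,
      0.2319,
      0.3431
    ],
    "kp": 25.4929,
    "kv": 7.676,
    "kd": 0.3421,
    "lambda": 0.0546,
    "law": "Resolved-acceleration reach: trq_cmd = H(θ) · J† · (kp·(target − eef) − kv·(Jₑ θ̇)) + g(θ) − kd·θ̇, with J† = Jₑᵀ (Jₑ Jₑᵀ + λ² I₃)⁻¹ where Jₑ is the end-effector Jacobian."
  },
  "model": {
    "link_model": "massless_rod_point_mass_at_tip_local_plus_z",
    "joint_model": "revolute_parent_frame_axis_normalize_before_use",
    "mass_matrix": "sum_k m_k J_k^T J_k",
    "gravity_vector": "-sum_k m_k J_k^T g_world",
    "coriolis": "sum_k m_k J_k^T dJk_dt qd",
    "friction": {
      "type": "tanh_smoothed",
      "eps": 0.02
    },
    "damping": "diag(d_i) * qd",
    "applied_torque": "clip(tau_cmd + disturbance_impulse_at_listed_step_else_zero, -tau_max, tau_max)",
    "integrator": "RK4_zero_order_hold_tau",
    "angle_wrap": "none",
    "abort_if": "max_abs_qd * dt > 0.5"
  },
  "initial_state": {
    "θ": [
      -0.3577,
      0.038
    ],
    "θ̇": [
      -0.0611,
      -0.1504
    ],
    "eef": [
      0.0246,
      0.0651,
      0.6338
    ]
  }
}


{"k":1,"\u03b8":[-0.358,0.0378],"\u03b8\u0307":[0.0088,0.1033],"eef":[0.0246,0.065,0.6338],"trq":[-0.0959,0.6123]}
{"k":2,"\u03b8":[-0.3577,0.0398],"\u03b8\u0307":[0.033,0.2999],"eef":[0.0247,0.0655,0.6337],"trq":[-0.0146,0.4243]}
{"k":3,"\u03b8":[-0.3574,0.0436],"\u03b8\u0307":[0.0351,0.4598],"eef":[0.025,0.0663,0.6336],"trq":[0.0704,0.2569]}
{"k":4,"\u03b8":[-0.3571,0.0489],"\u03b8\u0307":[0.0264,0.5937],"eef":[0.0255,0.0675,0.6334],"trq":[0.155,0.1054]}
{"k":5,"\u03b8":[-0.3569,0.0554],"\u03b8\u0307":[0.014,0.7088],"eef":[0.026,0.069,0.6332],"trq":[0.2367,-0.0335]}
{"k":6,"\u03b8":[-0.3568,0.063],"\u03b8\u0307":[0.0027,0.8103],"eef":[0.0266,0.0708,0.6329],"trq":[0.3138,-0.1623]}
{"k":7,"\u03b8":[-0.3568,0.0715],"\u03b8\u0307":[-0.0053,0.9011],"eef":[0.0273,0.0728,0.6325],"trq":[0.3854,-0.2824]}
{"k":8,"\u03b8":[-0.3569,0.0809],"\u03b8\u0307":[-0.01,0.9828],"eef":[0.0281,0.075,0.6321],"trq":[0.4514,-0.3951]}
{"k":9,"\u03b8":[-0.357,0.0911],"\u03b8\u0307":[-0.0116,1.0564],"eef":[0.029,0.0774,0.6317],"trq":[0.512,-0.5009]}
{"k":10,"\u03b8":[-0.3571,0.102],"\u03b8\u0307":[-0.0106,1.1227],"eef":[0.0299,0.08,0.6312],"trq":[0.5674,-0.6005]}
{"k":11,"\u03b8":[-0.3572,0.1135],"\u03b8\u0307":[-0.0073,1.1824],"eef":[0.0309,0.0826,0.6306],"trq":[0.6178,-0.6946]}
{"k":12,"\u03b8":[-0.3573,0.1256],"\u03b8\u0307":[-0.0024,1.2361],"eef":[0.0319,0.0855,0.6299],"trq":[0.6636,-0.7837]}
{"k":13,"\u03b8":[-0.3573,0.1382],"\u03b8\u0307":[0.0035,1.2842],"eef":[0.0329,0.0884,0.6292],"trq":[0.7052,-0.8681]}
{"k":14,"\u03b8":[-0.3572,0.1512],"\u03b8\u0307":[0.0102,1.3271],"eef":[0.034,0.0914,0.6284],"trq":[0.743,-0.9484]}
{"k":15,"\u03b8":[-0.3571,0.1647],"\u03b8\u0307":[0.0175,1.3654],"eef":[0.0351,0.0944,0.6276],"trq":[0.7773,-1.0251]}
{"k":16,"\u03b8":[-0.3569,0.1785],"\u03b8\u0307":[0.0253,1.3998],"eef":[0.0362,0.0976,0.6267],"trq":[0.8082,-1.0984]}
{"k":17,"\u03b8":[-0.3566,0.1927],"\u03b8\u0307":[0.0337,1.4305],"eef":[0.0373,0.1008,0.6257],"trq":[0.836,-1.1688]}
{"k":18,"\u03b8":[-0.3562,0.2071],"\u03b8\u0307":[0.0424,1.4581],"eef":[0.0385,0.104,0.6247],"trq":[0.8611,-1.2366]}
{"k":19,"\u03b8":[-0.3558,0.2218],"\u03b8\u0307":[0.0513,1.4827],"eef":[0.0396,0.1073,0.6236],"trq":[0.8836,-1.302]}
{"k":20,"\u03b8":[-0.3552,0.2367],"\u03b8\u0307":[0.0602,1.5045],"eef":[0.0407,0.1106,0.6224],"trq":[0.9041,-1.3652]}
{"k":21,"\u03b8":[-0.3546,0.2519],"\u03b8\u0307":[0.069,1.5238],"eef":[0.0418,0.1139,0.6211],"trq":[0.9226,-1.4265]}
{"k":22,"\u03b8":[-0.3538,0.2672],"\u03b8\u0307":[0.0774,1.5408],"eef":[0.0429,0.1172,0.6198],"trq":[0.9395,-1.486]}
{"k":23,"\u03b8":[-0.353,0.2826],"\u03b8\u0307":[0.0854,1.5556],"eef":[0.044,0.1205,0.6185],"trq":[0.955,-1.5438]}
{"k":24,"\u03b8":[-0.3521,0.2983],"\u03b8\u0307":[0.0931,1.5683],"eef":[0.0451,0.1239,0.617],"trq":[0.9692,-1.6002]}
{"k":25,"\u03b8":[-0.3512,0.314],"\u03b8\u0307":[0.1002,1.5793],"eef":[0.0462,0.1272,0.6155],"trq":[0.9824,-1.6552]}
{"k":26,"\u03b8":[-0.3502,0.3298],"\u03b8\u0307":[0.1069,1.5886],"eef":[0.0472,0.1305,0.6139],"trq":[0.9946,-1.7089]}
{"k":27,"\u03b8":[-0.3491,0.3457],"\u03b8\u0307":[0.1132,1.5963],"eef":[0.0483,0.1338,0.6123],"trq":[1.006,-1.7615]}
{"k":28,"\u03b8":[-0.3479,0.3617],"\u03b8\u0307":[0.119,1.6027],"eef":[0.0493,0.1371,0.6106],"trq":[1.0167,-1.8129]}
{"k":29,"\u03b8":[-0.3467,0.3778],"\u03b8\u0307":[0.1243,1.6077],"eef":[0.0502,0.1404,0.6089],"trq":[1.0267,-1.8634]}
{"k":30,"\u03b8":[-0.3454,0.3939],"\u03b8\u0307":[0.1293,1.6115],"eef":[0.0512,0.1437,0.607],"trq":[1.0361,-1.9128]}
{"k":31,"\u03b8":[-0.3441,0.41],"\u03b8\u0307":[0.1338,1.6143],"eef":[0.0522,0.1469,0.6052],"trq":[1.045,-1.9613]}
{"k":32,"\u03b8":[-0.3428,0.4261],"\u03b8\u0307":[0.1379,1.6159],"eef":[0.0531,0.1502,0.6033],"trq":[1.0534,-2.0089]}
{"k":33,"\u03b8":[-0.3414,0.4423],"\u03b8\u0307":[0.1417,1.6167],"eef":[0.054,0.1533,0.6013],"trq":[1.0614,-2.0556]}
{"k":34,"\u03b8":[-0.3399,0.4584],"\u03b8\u0307":[0.1452,1.6165],"eef":[0.0548,0.1565,0.5992],"trq":[1.0689,-2.1014]}
{"k":35,"\u03b8":[-0.3385,0.4746],"\u03b8\u0307":[0.1483,1.6155],"eef":[0.0557,0.1596,0.5972],"trq":[1.0761,-2.1464]}
{"k":36,"\u03b8":[-0.337,0.4907],"\u03b8\u0307":[0.1512,1.6137],"eef":[0.0565,0.1627,0.595],"trq":[1.0829,-2.1906]}
{"k":37,"\u03b8":[-0.3355,0.5069],"\u03b8\u0307":[0.1537,1.6111],"eef":[0.0573,0.1658,0.5928],"trq":[1.0893,-2.2339]}
{"k":38,"\u03b8":[-0.3339,0.5229],"\u03b8\u0307":[0.156,1.6079],"eef":[0.058,0.1688,0.5906],"trq":[1.0954,-2.2764]}
{"k":39,"\u03b8":[-0.3323,0.539],"\u03b8\u0307":[0.1581,1.6039],"eef":[0.0588,0.1718,0.5883],"trq":[1.1012,-2.3181]}
{"k":40,"\u03b8":[-0.3308,0.555],"\u03b8\u0307":[0.1599,1.5993],"eef":[0.0595,0.1747,0.586],"trq":[1.1067,-2.3589]}
{"k":41,"\u03b8":[-0.3292,0.571],"\u03b8\u0307":[0.1614,1.5941],"eef":[0.0601,0.1776,0.5837],"trq":[1.1119,-2.3989]}
{"k":42,"\u03b8":[-0.3275,0.5869],"\u03b8\u0307":[0.1628,1.5883],"eef":[0.0608,0.1804,0.5813],"trq":[1.1168,-2.4381]}
{"k":43,"\u03b8":[-0.3259,0.6027],"\u03b8\u0307":[0.164,1.582],"eef":[0.0614,0.1832,0.5788],"trq":[1.1215,-2.4764]}
{"k":44,"\u03b8":[-0.3243,0.6185],"\u03b8\u0307":[0.165,1.5751],"eef":[0.062,0.186,0.5764],"trq":[1.1258,-2.5139]}
{"k":45,"\u03b8":[-0.3226,0.6342],"\u03b8\u0307":[0.1659,1.5677],"eef":[0.0626,0.1887,0.5739],"trq":[1.1299,-2.5506]}
{"k":46,"\u03b8":[-0.3209,0.6499],"\u03b8\u0307":[0.1665,1.5598],"eef":[0.0631,0.1914,0.5713],"trq":[1.1338,-2.5863]}
{"k":47,"\u03b8":[-0.3193,0.6654],"\u03b8\u0307":[0.1671,1.5514],"eef":[0.0636,0.194,0.5688]}
{"summary": "max |trq| (N\u00b7m): 2.5863"}


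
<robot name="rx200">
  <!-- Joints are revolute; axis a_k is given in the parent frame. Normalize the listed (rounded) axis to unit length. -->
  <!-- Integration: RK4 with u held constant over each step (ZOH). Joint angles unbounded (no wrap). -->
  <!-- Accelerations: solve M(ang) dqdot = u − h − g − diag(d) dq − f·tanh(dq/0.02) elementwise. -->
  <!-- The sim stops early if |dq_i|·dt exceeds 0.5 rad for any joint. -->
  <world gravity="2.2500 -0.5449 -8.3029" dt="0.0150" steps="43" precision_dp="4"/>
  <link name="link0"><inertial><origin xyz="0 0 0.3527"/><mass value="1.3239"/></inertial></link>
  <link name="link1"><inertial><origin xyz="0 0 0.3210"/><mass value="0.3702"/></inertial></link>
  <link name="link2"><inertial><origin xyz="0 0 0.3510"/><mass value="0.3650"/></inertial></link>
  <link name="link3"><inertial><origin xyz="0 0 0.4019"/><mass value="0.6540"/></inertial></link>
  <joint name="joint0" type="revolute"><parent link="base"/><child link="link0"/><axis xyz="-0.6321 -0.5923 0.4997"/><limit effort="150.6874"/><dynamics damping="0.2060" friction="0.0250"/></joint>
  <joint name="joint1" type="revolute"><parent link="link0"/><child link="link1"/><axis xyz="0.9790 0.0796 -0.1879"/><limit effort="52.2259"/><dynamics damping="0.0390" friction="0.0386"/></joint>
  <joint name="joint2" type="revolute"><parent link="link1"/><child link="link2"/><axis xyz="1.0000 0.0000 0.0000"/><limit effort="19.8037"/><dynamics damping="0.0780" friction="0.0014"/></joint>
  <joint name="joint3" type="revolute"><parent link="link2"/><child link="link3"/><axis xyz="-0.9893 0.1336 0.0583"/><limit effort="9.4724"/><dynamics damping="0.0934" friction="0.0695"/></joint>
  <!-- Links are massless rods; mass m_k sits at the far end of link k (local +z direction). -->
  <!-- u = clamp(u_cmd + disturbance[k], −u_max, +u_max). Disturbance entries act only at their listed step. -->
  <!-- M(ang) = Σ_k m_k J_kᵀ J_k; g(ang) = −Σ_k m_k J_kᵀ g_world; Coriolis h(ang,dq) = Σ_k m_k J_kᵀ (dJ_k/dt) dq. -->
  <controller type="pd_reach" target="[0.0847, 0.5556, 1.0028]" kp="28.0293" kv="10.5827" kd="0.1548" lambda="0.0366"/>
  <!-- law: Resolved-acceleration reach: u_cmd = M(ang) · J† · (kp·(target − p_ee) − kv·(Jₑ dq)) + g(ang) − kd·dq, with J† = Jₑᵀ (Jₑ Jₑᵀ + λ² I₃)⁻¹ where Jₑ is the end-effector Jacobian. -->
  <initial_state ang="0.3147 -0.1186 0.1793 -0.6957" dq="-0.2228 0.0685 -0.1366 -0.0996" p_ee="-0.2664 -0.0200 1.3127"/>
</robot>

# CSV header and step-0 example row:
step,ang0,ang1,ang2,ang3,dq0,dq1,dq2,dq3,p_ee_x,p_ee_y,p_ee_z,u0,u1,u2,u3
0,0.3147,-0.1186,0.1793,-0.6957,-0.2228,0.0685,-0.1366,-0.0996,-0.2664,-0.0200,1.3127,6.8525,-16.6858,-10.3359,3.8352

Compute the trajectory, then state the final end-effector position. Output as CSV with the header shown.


step,ang0,ang1,ang2,ang3,dq0,dq1,dq2,dq3,p_ee_x,p_ee_y,p_ee_z,u0,u1,u2,u3
1,0.3091,-0.1249,0.1795,-0.7026,-0.5243,-0.9037,0.1580,-0.8172,-0.2630,-0.0205,1.3122,6.0490,-13.9951,-8.9375,3.5276
2,0.2995,-0.1441,0.1834,-0.7188,-0.7550,-1.6493,0.3617,-1.3339,-0.2581,-0.0172,1.3103,5.2675,-11.5472,-7.6401,3.2121
3,0.2869,-0.1730,0.1898,-0.7415,-0.9253,-2.2037,0.4916,-1.6767,-0.2519,-0.0107,1.3072,4.5300,-9.3424,-6.4547,2.9041
4,0.2721,-0.2090,0.1977,-0.7682,-1.0458,-2.5988,0.5571,-1.8825,-0.2448,-0.0015,1.3031,3.8471,-7.3774,-5.3854,2.6143
5,0.2558,-0.2500,0.2061,-0.7973,-1.1270,-2.8663,0.5715,-1.9843,-0.2370,0.0099,1.2984,3.2250,-5.6413,-4.4306,2.3483
6,0.2385,-0.2942,0.2145,-0.8272,-1.1778,-3.0345,0.5482,-2.0094,-0.2287,0.0231,1.2931,2.6662,-4.1173,-3.5843,2.1081
7,0.2206,-0.3404,0.2223,-0.8571,-1.2059,-3.1268,0.4991,-1.9793,-0.2200,0.0379,1.2874,2.1699,-2.7854,-2.8377,1.8934
8,0.2025,-0.3876,0.2293,-0.8863,-1.2170,-3.1621,0.4339,-1.9105,-0.2110,0.0538,1.2813,1.7334,-1.6244,-2.1808,1.7024
9,0.1842,-0.4349,0.2353,-0.9143,-1.2157,-3.1551,0.3598,-1.8153,-0.2019,0.0705,1.2750,1.3529,-0.6138,-1.6036,1.5329
10,0.1661,-0.4819,0.2401,-0.9406,-1.2054,-3.1167,0.2825,-1.7031,-0.1926,0.0879,1.2684,1.0237,0.2653,-1.0965,1.3824
11,0.1481,-0.5282,0.2437,-0.9652,-1.1886,-3.0556,0.2057,-1.5806,-0.1834,0.1057,1.2617,0.7412,1.0298,-0.6509,1.2484
12,0.1305,-0.5734,0.2463,-0.9880,-1.1672,-2.9780,0.1320,-1.4530,-0.1742,0.1237,1.2548,0.5010,1.6946,-0.2589,1.1287
13,0.1132,-0.6174,0.2477,-1.0088,-1.1426,-2.8887,0.0631,-1.3241,-0.1650,0.1418,1.2479,0.2985,2.2729,0.0860,1.0215
14,0.0962,-0.6600,0.2482,-1.0277,-1.1157,-2.7916,0.0005,-1.1964,-0.1560,0.1598,1.2409,0.1300,2.7756,0.3898,0.9251
15,0.0797,-0.7011,0.2478,-1.0446,-1.0873,-2.6904,-0.0535,-1.0706,-0.1471,0.1777,1.2339,-0.0072,3.2122,0.6567,0.8379
16,0.0636,-0.7407,0.2466,-1.0598,-1.0579,-2.5856,-0.1018,-0.9506,-0.1384,0.1953,1.2268,-0.1184,3.5915,0.8921,0.7592
17,0.0480,-0.7786,0.2448,-1.0732,-1.0280,-2.4790,-0.1448,-0.8373,-0.1299,0.2126,1.2197,-0.2067,3.9205,1.0995,0.6879
18,0.0328,-0.8150,0.2423,-1.0849,-0.9979,-2.3719,-0.1821,-0.7311,-0.1216,0.2294,1.2127,-0.2744,4.2053,1.2822,0.6232
19,0.0181,-0.8498,0.2394,-1.0951,-0.9677,-2.2654,-0.2140,-0.6322,-0.1135,0.2459,1.2056,-0.3238,4.4512,1.4429,0.5643
20,0.0038,-0.8830,0.2360,-1.1039,-0.9377,-2.1604,-0.2407,-0.5408,-0.1056,0.2618,1.1987,-0.3570,4.6626,1.5839,0.5108
21,-0.0100,-0.9146,0.2322,-1.1114,-0.9079,-2.0573,-0.2627,-0.4568,-0.0980,0.2772,1.1917,-0.3761,4.8436,1.7074,0.4620
22,-0.0234,-0.9447,0.2281,-1.1176,-0.8784,-1.9569,-0.2804,-0.3801,-0.0906,0.2921,1.1849,-0.3827,4.9976,1.8152,0.4177
23,-0.0364,-0.9733,0.2238,-1.1228,-0.8494,-1.8592,-0.2941,-0.3104,-0.0834,0.3064,1.1782,-0.3784,5.1278,1.9090,0.3773
24,-0.0489,-1.0005,0.2194,-1.1270,-0.8208,-1.7647,-0.3043,-0.2476,-0.0764,0.3201,1.1715,-0.3649,5.2368,1.9902,0.3406
25,-0.0610,-1.0263,0.2147,-1.1302,-0.7927,-1.6736,-0.3114,-0.1911,-0.0697,0.3333,1.1650,-0.3432,5.3271,2.0602,0.3073
26,-0.0727,-1.0507,0.2100,-1.1327,-0.7651,-1.5859,-0.3158,-0.1407,-0.0632,0.3459,1.1586,-0.3148,5.4008,2.1200,0.2771
27,-0.0840,-1.0738,0.2053,-1.1345,-0.7381,-1.5017,-0.3177,-0.0960,-0.0570,0.3579,1.1523,-0.2805,5.4598,2.1709,0.2497
28,-0.0948,-1.0958,0.2006,-1.1356,-0.7117,-1.4210,-0.3176,-0.0565,-0.0509,0.3694,1.1462,-0.2416,5.5060,2.2138,0.2250
29,-0.1053,-1.1165,0.1958,-1.1362,-0.6859,-1.3427,-0.3188,-0.0246,-0.0451,0.3803,1.1402,-0.2004,5.5415,2.2501,0.2037
30,-0.1154,-1.1360,0.1909,-1.1364,-0.6611,-1.2605,-0.3368,-0.0133,-0.0396,0.3907,1.1344,-0.1650,5.5702,2.2827,0.1908
31,-0.1251,-1.1544,0.1858,-1.1365,-0.6371,-1.1803,-0.3578,-0.0105,-0.0342,0.4005,1.1287,-0.1280,5.5909,2.3100,0.1825
32,-0.1345,-1.1716,0.1804,-1.1366,-0.6138,-1.1056,-0.3732,-0.0079,-0.0291,0.4098,1.1232,-0.0855,5.6028,2.3312,0.1757
33,-0.1435,-1.1877,0.1749,-1.1366,-0.5911,-1.0363,-0.3829,-0.0048,-0.0241,0.4186,1.1178,-0.0384,5.6073,2.3470,0.1699
34,-0.1522,-1.2028,0.1692,-1.1366,-0.5690,-0.9716,-0.3888,-0.0020,-0.0194,0.4269,1.1125,0.0114,5.6054,2.3584,0.1651
35,-0.1606,-1.2169,0.1634,-1.1365,-0.5475,-0.9110,-0.3917,0.0003,-0.0148,0.4347,1.1075,0.0629,5.5984,2.3661,0.1612
36,-0.1687,-1.2302,0.1576,-1.1365,-0.5265,-0.8541,-0.3922,0.0021,-0.0105,0.4420,1.1026,0.1154,5.5869,2.3708,0.1581
37,-0.1764,-1.2426,0.1518,-1.1364,-0.5062,-0.8009,-0.3905,0.0036,-0.0063,0.4489,1.0978,0.1682,5.5718,2.3728,0.1555
38,-0.1838,-1.2543,0.1460,-1.1363,-0.4864,-0.7509,-0.3870,0.0049,-0.0023,0.4554,1.0933,0.2209,5.5537,2.3726,0.1533
39,-0.1910,-1.2652,0.1403,-1.1361,-0.4671,-0.7040,-0.3821,0.0059,0.0015,0.4615,1.0889,0.2729,5.5332,2.3706,0.1515
40,-0.1979,-1.2754,0.1346,-1.1360,-0.4484,-0.6599,-0.3759,0.0067,0.0052,0.4673,1.0846,0.3240,5.5108,2.3672,0.1500
41,-0.2044,-1.2850,0.1291,-1.1359,-0.4303,-0.6186,-0.3689,0.0074,0.0087,0.4727,1.0806,0.3739,5.4870,2.3626,0.1486
42,-0.2108,-1.2940,0.1236,-1.1358,-0.4127,-0.5797,-0.3611,0.0079,0.0121,0.4777,1.0767,0.4223,5.4621,2.3571,0.1473
43,-0.2168,-1.3025,0.1183,-1.1356,-0.3956,-0.5432,-0.3528,0.0083,0.0153,0.4824,1.0730,,,,
# final p_ee position (m): 0.0153 0.4824 1.0730


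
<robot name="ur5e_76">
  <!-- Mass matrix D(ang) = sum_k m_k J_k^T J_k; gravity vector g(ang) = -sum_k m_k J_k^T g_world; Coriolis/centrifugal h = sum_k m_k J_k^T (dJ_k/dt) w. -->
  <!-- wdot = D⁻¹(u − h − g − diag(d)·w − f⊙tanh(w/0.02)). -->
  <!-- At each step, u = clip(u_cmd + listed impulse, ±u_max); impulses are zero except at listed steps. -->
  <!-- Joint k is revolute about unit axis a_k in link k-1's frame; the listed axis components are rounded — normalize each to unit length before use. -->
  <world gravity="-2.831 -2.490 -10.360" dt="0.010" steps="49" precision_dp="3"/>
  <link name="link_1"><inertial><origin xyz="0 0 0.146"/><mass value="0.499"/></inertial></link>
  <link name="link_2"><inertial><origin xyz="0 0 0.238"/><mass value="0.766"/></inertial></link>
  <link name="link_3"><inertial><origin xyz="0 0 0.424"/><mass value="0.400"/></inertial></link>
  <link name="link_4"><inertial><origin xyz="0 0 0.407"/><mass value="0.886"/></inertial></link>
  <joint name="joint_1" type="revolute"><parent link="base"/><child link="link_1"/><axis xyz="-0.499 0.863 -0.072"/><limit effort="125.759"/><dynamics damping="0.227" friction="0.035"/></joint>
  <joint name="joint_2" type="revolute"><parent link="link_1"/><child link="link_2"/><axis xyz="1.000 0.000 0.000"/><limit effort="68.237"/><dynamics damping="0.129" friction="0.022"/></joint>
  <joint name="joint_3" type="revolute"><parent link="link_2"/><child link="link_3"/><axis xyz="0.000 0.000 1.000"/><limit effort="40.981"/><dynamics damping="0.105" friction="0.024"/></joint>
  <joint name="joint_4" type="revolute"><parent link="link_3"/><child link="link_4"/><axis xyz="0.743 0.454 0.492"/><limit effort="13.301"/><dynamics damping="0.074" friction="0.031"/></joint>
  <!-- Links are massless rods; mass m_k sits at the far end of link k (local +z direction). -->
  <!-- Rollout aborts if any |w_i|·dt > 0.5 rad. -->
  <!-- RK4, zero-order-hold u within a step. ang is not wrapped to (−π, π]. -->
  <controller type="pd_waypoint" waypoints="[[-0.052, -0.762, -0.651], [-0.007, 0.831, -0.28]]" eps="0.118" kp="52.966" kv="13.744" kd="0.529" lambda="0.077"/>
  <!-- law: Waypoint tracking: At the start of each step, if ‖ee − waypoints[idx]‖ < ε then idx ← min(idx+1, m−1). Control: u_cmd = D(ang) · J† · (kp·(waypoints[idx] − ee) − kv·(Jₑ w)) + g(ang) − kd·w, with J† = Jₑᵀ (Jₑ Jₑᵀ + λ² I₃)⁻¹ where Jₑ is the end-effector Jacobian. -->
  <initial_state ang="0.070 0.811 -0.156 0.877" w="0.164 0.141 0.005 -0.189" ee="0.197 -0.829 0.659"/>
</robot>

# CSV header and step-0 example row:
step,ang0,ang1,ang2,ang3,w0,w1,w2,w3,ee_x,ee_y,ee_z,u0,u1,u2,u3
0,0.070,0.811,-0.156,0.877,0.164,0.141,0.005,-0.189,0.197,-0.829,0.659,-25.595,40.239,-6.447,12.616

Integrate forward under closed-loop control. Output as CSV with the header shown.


step,ang0,ang1,ang2,ang3,w0,w1,w2,w3,ee_x,ee_y,ee_z,u0,u1,u2,u3
1,0.068,0.811,-0.159,0.886,-0.554,-0.125,-0.657,1.926,0.197,-0.830,0.656,-20.888,32.751,-5.058,9.564
2,0.060,0.809,-0.167,0.912,-1.120,-0.212,-0.951,3.332,0.196,-0.831,0.647,-17.023,26.506,-4.138,7.210
3,0.046,0.807,-0.178,0.950,-1.561,-0.176,-1.096,4.233,0.195,-0.833,0.633,-13.721,21.227,-3.435,5.384
4,0.029,0.806,-0.189,0.995,-1.906,-0.061,-1.196,4.771,0.192,-0.835,0.616,-10.818,16.697,-2.819,3.968
5,0.009,0.806,-0.202,1.044,-2.177,0.103,-1.294,5.050,0.190,-0.837,0.595,-8.216,12.758,-2.227,2.875
6,-0.014,0.808,-0.215,1.095,-2.394,0.292,-1.401,5.138,0.186,-0.840,0.572,-5.857,9.290,-1.634,2.044
7,-0.039,0.812,-0.230,1.146,-2.572,0.491,-1.519,5.085,0.182,-0.843,0.547,-3.705,6.211,-1.034,1.428
8,-0.066,0.818,-0.245,1.196,-2.721,0.686,-1.645,4.927,0.178,-0.846,0.521,-1.737,3.461,-0.428,0.990
9,-0.093,0.826,-0.262,1.245,-2.849,0.868,-1.777,4.691,0.173,-0.850,0.493,0.066,0.999,0.177,0.702
10,-0.122,0.835,-0.281,1.290,-2.963,1.029,-1.911,4.398,0.168,-0.853,0.464,1.718,-1.206,0.774,0.539
11,-0.153,0.846,-0.301,1.332,-3.066,1.166,-2.046,4.063,0.163,-0.856,0.433,3.230,-3.177,1.354,0.479
12,-0.184,0.859,-0.322,1.371,-3.162,1.274,-2.178,3.699,0.158,-0.859,0.403,4.613,-4.932,1.909,0.504
13,-0.216,0.872,-0.344,1.406,-3.252,1.352,-2.307,3.316,0.152,-0.862,0.372,5.874,-6.487,2.434,0.595
14,-0.249,0.886,-0.368,1.437,-3.334,1.400,-2.431,2.925,0.146,-0.865,0.340,7.022,-7.853,2.923,0.737
15,-0.282,0.900,-0.393,1.465,-3.410,1.421,-2.549,2.532,0.141,-0.868,0.308,8.061,-9.039,3.373,0.913
16,-0.317,0.914,-0.419,1.488,-3.477,1.415,-2.661,2.145,0.135,-0.871,0.277,8.997,-10.056,3.779,1.112
17,-0.352,0.928,-0.446,1.508,-3.532,1.386,-2.765,1.770,0.130,-0.873,0.245,9.832,-10.911,4.142,1.320
18,-0.387,0.941,-0.474,1.524,-3.575,1.337,-2.862,1.411,0.124,-0.876,0.214,10.568,-11.611,4.459,1.527
19,-0.423,0.955,-0.503,1.536,-3.602,1.274,-2.949,1.074,0.119,-0.877,0.182,11.207,-12.165,4.730,1.725
20,-0.459,0.967,-0.533,1.545,-3.613,1.200,-3.027,0.760,0.114,-0.879,0.152,11.751,-12.582,4.957,1.908
21,-0.495,0.979,-0.564,1.551,-3.605,1.120,-3.094,0.473,0.110,-0.881,0.121,12.203,-12.871,5.140,2.069
22,-0.531,0.989,-0.595,1.555,-3.579,1.037,-3.151,0.213,0.105,-0.882,0.091,12.567,-13.042,5.281,2.207
23,-0.567,0.999,-0.627,1.556,-3.535,0.954,-3.198,-0.017,0.101,-0.882,0.062,12.846,-13.107,5.384,2.316
24,-0.602,1.008,-0.659,1.555,-3.475,0.873,-3.237,-0.210,0.097,-0.883,0.034,13.044,-13.076,5.453,2.389
25,-0.636,1.017,-0.691,1.552,-3.400,0.796,-3.264,-0.379,0.093,-0.883,0.006,13.171,-12.963,5.487,2.438
26,-0.670,1.024,-0.724,1.547,-3.310,0.727,-3.279,-0.523,0.089,-0.883,-0.021,13.233,-12.779,5.491,2.464
27,-0.703,1.031,-0.757,1.541,-3.210,0.665,-3.284,-0.644,0.086,-0.882,-0.048,13.238,-12.536,5.468,2.470
28,-0.734,1.038,-0.790,1.534,-3.101,0.610,-3.279,-0.744,0.082,-0.881,-0.073,13.192,-12.243,5.421,2.457
29,-0.764,1.044,-0.823,1.526,-2.986,0.562,-3.264,-0.823,0.079,-0.880,-0.098,13.103,-11.910,5.354,2.426
30,-0.794,1.049,-0.855,1.518,-2.867,0.520,-3.242,-0.885,0.076,-0.878,-0.122,12.977,-11.546,5.270,2.382
31,-0.822,1.054,-0.887,1.509,-2.747,0.484,-3.213,-0.930,0.073,-0.877,-0.145,12.820,-11.159,5.172,2.325
32,-0.849,1.059,-0.919,1.499,-2.627,0.453,-3.178,-0.960,0.070,-0.875,-0.167,12.637,-10.755,5.063,2.258
33,-0.874,1.063,-0.951,1.490,-2.510,0.426,-3.137,-0.978,0.067,-0.873,-0.188,12.434,-10.340,4.945,2.184
34,-0.899,1.067,-0.982,1.480,-2.395,0.402,-3.092,-0.984,0.065,-0.870,-0.208,12.215,-9.920,4.820,2.105
35,-0.922,1.071,-1.013,1.470,-2.285,0.380,-3.043,-0.981,0.062,-0.868,-0.227,11.985,-9.498,4.691,2.022
36,-0.945,1.075,-1.043,1.460,-2.180,0.360,-2.990,-0.969,0.060,-0.865,-0.246,11.748,-9.078,4.558,1.938
37,-0.966,1.078,-1.073,1.450,-2.080,0.341,-2.934,-0.951,0.057,-0.862,-0.264,11.506,-8.664,4.424,1.854
38,-0.986,1.082,-1.102,1.441,-1.986,0.323,-2.875,-0.928,0.055,-0.860,-0.280,11.262,-8.257,4.290,1.771
39,-1.006,1.085,-1.130,1.432,-1.898,0.305,-2.814,-0.900,0.053,-0.857,-0.296,11.019,-7.859,4.156,1.689
40,-1.024,1.088,-1.158,1.423,-1.816,0.287,-2.751,-0.870,0.051,-0.854,-0.312,10.778,-7.471,4.024,1.611
41,-1.042,1.091,-1.185,1.414,-1.739,0.269,-2.686,-0.836,0.049,-0.851,-0.326,10.542,-7.096,3.895,1.537
42,-1.059,1.093,-1.212,1.406,-1.668,0.250,-2.620,-0.801,0.046,-0.848,-0.340,10.311,-6.732,3.769,1.466
43,-1.075,1.096,-1.237,1.398,-1.602,0.231,-2.553,-0.765,0.044,-0.845,-0.353,10.086,-6.382,3.646,1.400
44,-1.091,1.098,-1.263,1.391,-1.540,0.212,-2.485,-0.728,0.042,-0.842,-0.366,9.868,-6.044,3.528,1.339
45,-1.106,1.100,-1.287,1.384,-1.484,0.192,-2.416,-0.692,0.041,-0.839,-0.377,9.657,-5.720,3.414,1.282
46,-1.121,1.102,-1.311,1.377,-1.431,0.171,-2.347,-0.656,0.039,-0.836,-0.389,9.455,-5.408,3.305,1.230
47,-1.135,1.103,-1.334,1.371,-1.382,0.151,-2.277,-0.620,0.037,-0.833,-0.399,9.261,-5.109,3.200,1.183
48,-1.148,1.105,-1.357,1.365,-1.337,0.130,-2.208,-0.586,0.035,-0.830,-0.410,9.075,-4.823,3.101,1.140
49,-1.161,1.106,-1.378,1.359,-1.295,0.109,-2.139,-0.553,0.033,-0.828,-0.419,,,,


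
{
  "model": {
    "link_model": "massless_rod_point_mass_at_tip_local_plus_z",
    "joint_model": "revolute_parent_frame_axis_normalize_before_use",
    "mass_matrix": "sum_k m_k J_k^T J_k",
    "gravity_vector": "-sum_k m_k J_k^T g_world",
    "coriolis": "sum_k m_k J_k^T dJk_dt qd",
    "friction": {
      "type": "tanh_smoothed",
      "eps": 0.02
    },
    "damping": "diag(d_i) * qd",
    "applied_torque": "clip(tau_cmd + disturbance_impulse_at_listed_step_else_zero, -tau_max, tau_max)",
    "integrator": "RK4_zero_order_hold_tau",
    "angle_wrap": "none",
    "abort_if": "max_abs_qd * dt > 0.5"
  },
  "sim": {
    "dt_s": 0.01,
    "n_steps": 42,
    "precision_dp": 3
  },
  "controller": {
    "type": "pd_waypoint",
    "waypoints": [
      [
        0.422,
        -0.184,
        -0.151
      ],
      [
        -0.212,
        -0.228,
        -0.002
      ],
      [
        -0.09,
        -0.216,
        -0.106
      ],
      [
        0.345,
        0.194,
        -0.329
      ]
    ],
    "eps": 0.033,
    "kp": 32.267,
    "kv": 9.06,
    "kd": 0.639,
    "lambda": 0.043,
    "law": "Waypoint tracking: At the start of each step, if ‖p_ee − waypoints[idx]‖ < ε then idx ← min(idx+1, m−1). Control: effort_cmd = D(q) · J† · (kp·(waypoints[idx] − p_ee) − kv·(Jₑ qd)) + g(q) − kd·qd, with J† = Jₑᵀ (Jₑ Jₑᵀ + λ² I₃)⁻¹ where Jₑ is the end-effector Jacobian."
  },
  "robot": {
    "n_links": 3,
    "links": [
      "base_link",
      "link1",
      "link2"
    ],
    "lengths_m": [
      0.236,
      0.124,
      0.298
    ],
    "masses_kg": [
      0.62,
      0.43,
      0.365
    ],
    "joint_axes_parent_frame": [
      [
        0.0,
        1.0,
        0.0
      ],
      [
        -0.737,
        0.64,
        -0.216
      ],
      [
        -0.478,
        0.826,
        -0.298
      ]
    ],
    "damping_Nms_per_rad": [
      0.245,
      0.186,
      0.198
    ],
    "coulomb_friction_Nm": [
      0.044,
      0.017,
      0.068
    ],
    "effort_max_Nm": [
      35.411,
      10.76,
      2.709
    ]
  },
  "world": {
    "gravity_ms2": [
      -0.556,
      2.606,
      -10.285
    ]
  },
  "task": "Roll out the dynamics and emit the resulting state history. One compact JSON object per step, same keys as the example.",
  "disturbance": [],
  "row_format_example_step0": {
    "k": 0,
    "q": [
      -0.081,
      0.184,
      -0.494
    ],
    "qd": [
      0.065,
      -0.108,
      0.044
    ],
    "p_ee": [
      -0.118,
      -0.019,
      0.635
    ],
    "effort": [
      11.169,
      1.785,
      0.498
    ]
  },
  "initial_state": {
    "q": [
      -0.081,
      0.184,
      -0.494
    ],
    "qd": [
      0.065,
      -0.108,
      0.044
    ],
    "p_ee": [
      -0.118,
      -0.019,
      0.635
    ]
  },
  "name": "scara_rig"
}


{"k":1,"q":[-0.077,0.188,-0.506],"qd":[0.673,0.815,-2.138],"p_ee":[-0.117,-0.019,0.635],"effort":[10.008,1.076,1.826]}
{"k":2,"q":[-0.069,0.189,-0.517],"qd":[1.061,-0.559,-0.29],"p_ee":[-0.114,-0.021,0.635],"effort":[8.716,1.778,0.468]}
{"k":3,"q":[-0.056,0.189,-0.53],"qd":[1.485,0.42,-2.198],"p_ee":[-0.109,-0.023,0.635],"effort":[7.82,1.005,1.615]}
{"k":4,"q":[-0.04,0.187,-0.543],"qd":[1.743,-0.731,-0.482],"p_ee":[-0.102,-0.026,0.635],"effort":[6.789,1.56,0.356]}
{"k":5,"q":[-0.021,0.185,-0.557],"qd":[2.043,0.219,-2.147],"p_ee":[-0.093,-0.029,0.635],"effort":[6.077,0.805,1.355]}
{"k":6,"q":[0.001,0.181,-0.57],"qd":[2.219,-0.776,-0.574],"p_ee":[-0.083,-0.032,0.635],"effort":[5.236,1.275,0.208]}
{"k":7,"q":[0.024,0.179,-0.584],"qd":[2.433,0.116,-2.041],"p_ee":[-0.072,-0.035,0.636],"effort":[4.657,0.568,1.095]}
{"k":8,"q":[0.049,0.175,-0.596],"qd":[2.554,-0.754,-0.62],"p_ee":[-0.059,-0.039,0.636],"effort":[3.961,0.978,0.067]}
{"k":9,"q":[0.075,0.172,-0.61],"qd":[2.707,0.064,-1.911],"p_ee":[-0.046,-0.042,0.636],"effort":[3.479,0.334,0.853]}
{"k":10,"q":[0.102,0.168,-0.622],"qd":[2.79,-0.701,-0.642],"p_ee":[-0.032,-0.045,0.635],"effort":[2.894,0.697,-0.057]}
{"k":11,"q":[0.131,0.165,-0.634],"qd":[2.898,0.036,-1.771],"p_ee":[-0.017,-0.048,0.634],"effort":[2.486,0.119,0.637]}
{"k":12,"q":[0.16,0.162,-0.646],"qd":[2.954,-0.634,-0.65],"p_ee":[-0.002,-0.051,0.633],"effort":[1.986,0.439,-0.16]}
{"k":13,"q":[0.19,0.159,-0.658],"qd":[3.029,0.02,-1.632],"p_ee":[0.014,-0.054,0.632],"effort":[1.633,-0.072,0.448]}
{"k":14,"q":[0.221,0.156,-0.669],"qd":[3.065,-0.563,-0.651],"p_ee":[0.03,-0.057,0.63],"effort":[1.2,0.209,-0.245]}
{"k":15,"q":[0.251,0.154,-0.68],"qd":[3.114,0.011,-1.496],"p_ee":[0.046,-0.059,0.628],"effort":[0.889,-0.239,0.283]}
{"k":16,"q":[0.283,0.151,-0.69],"qd":[3.136,-0.494,-0.647],"p_ee":[0.063,-0.062,0.625],"effort":[0.509,0.003,-0.314]}
{"k":17,"q":[0.314,0.149,-0.701],"qd":[3.166,0.004,-1.368],"p_ee":[0.08,-0.064,0.622],"effort":[0.231,-0.386,0.139]}
{"k":18,"q":[0.346,0.147,-0.71],"qd":[3.176,-0.428,-0.64],"p_ee":[0.097,-0.067,0.618],"effort":[-0.105,-0.18,-0.37]}
{"k":19,"q":[0.378,0.145,-0.72],"qd":[3.191,-0.002,-1.248],"p_ee":[0.114,-0.069,0.614],"effort":[-0.358,-0.516,0.014]}
{"k":20,"q":[0.41,0.143,-0.729],"qd":[3.193,-0.368,-0.629],"p_ee":[0.131,-0.071,0.61],"effort":[-0.659,-0.343,-0.417]}
{"k":21,"q":[0.442,0.141,-0.738],"qd":[3.195,-0.006,-1.137],"p_ee":[0.148,-0.073,0.605],"effort":[-0.891,-0.631,-0.096]}
{"k":22,"q":[0.473,0.139,-0.747],"qd":[3.19,-0.313,-0.616],"p_ee":[0.165,-0.075,0.599],"effort":[-1.163,-0.49,-0.458]}
{"k":23,"q":[0.505,0.138,-0.755],"qd":[3.183,-0.009,-1.035],"p_ee":[0.181,-0.077,0.593],"effort":[-1.377,-0.736,-0.192]}
{"k":24,"q":[0.537,0.136,-0.763],"qd":[3.172,-0.265,-0.599],"p_ee":[0.198,-0.079,0.587],"effort":[-1.624,-0.621,-0.494]}
{"k":25,"q":[0.569,0.135,-0.771],"qd":[3.157,-0.011,-0.943],"p_ee":[0.214,-0.08,0.58],"effort":[-1.823,-0.831,-0.276]}
{"k":26,"q":[0.6,0.134,-0.778],"qd":[3.141,-0.222,-0.579],"p_ee":[0.23,-0.082,0.572],"effort":[-2.049,-0.741,-0.528]}
{"k":27,"q":[0.632,0.133,-0.786],"qd":[3.121,-0.011,-0.859],"p_ee":[0.246,-0.083,0.565],"effort":[-2.234,-0.919,-0.35]}
{"k":28,"q":[0.663,0.132,-0.793],"qd":[3.101,-0.185,-0.557],"p_ee":[0.262,-0.085,0.556],"effort":[-2.441,-0.85,-0.56]}
{"k":29,"q":[0.694,0.131,-0.8],"qd":[3.076,-0.011,-0.783],"p_ee":[0.277,-0.086,0.548],"effort":[-2.614,-1.001,-0.417]}
{"k":30,"q":[0.724,0.13,-0.806],"qd":[3.052,-0.153,-0.534],"p_ee":[0.292,-0.088,0.539],"effort":[-2.803,-0.949,-0.59]}
{"k":31,"q":[0.755,0.129,-0.812],"qd":[3.023,-0.011,-0.714],"p_ee":[0.307,-0.089,0.53],"effort":[-2.964,-1.077,-0.477]}
{"k":32,"q":[0.785,0.128,-0.818],"qd":[2.996,-0.125,-0.51],"p_ee":[0.321,-0.09,0.52],"effort":[-3.137,-1.04,-0.619]}
{"k":33,"q":[0.814,0.128,-0.824],"qd":[2.964,-0.01,-0.651],"p_ee":[0.335,-0.091,0.511],"effort":[-3.286,-1.149,-0.531]}
{"k":34,"q":[0.844,0.127,-0.83],"qd":[2.934,-0.102,-0.485],"p_ee":[0.348,-0.092,0.501],"effort":[-3.445,-1.123,-0.648]}
{"k":35,"q":[0.873,0.127,-0.835],"qd":[2.9,-0.009,-0.595],"p_ee":[0.361,-0.093,0.49],"effort":[-3.583,-1.215,-0.58]}
{"k":36,"q":[0.902,0.126,-0.841],"qd":[2.868,-0.081,-0.46],"p_ee":[0.374,-0.094,0.48],"effort":[-3.727,-1.2,-0.676]}
{"k":37,"q":[0.93,0.126,-0.846],"qd":[2.832,-0.008,-0.544],"p_ee":[0.386,-0.095,0.469],"effort":[-3.855,-1.277,-0.626]}
{"k":38,"q":[0.959,0.125,-0.85],"qd":[2.797,-0.065,-0.436],"p_ee":[0.398,-0.096,0.458],"effort":[-3.986,-1.27,-0.703]}
{"k":39,"q":[0.986,0.125,-0.855],"qd":[2.76,-0.008,-0.498],"p_ee":[0.409,-0.097,0.447],"effort":[-4.102,-1.335,-0.667]}
{"k":40,"q":[1.014,0.125,-0.86],"qd":[2.724,-0.051,-0.413],"p_ee":[0.42,-0.098,0.436],"effort":[-4.22,-1.335,-0.729]}
{"k":41,"q":[1.041,0.124,-0.864],"qd":[2.685,-0.008,-0.456],"p_ee":[0.431,-0.099,0.425],"effort":[-4.327,-1.389,-0.705]}
{"k":42,"q":[1.067,0.124,-0.868],"qd":[2.647,-0.04,-0.39],"p_ee":[0.441,-0.099,0.413]}


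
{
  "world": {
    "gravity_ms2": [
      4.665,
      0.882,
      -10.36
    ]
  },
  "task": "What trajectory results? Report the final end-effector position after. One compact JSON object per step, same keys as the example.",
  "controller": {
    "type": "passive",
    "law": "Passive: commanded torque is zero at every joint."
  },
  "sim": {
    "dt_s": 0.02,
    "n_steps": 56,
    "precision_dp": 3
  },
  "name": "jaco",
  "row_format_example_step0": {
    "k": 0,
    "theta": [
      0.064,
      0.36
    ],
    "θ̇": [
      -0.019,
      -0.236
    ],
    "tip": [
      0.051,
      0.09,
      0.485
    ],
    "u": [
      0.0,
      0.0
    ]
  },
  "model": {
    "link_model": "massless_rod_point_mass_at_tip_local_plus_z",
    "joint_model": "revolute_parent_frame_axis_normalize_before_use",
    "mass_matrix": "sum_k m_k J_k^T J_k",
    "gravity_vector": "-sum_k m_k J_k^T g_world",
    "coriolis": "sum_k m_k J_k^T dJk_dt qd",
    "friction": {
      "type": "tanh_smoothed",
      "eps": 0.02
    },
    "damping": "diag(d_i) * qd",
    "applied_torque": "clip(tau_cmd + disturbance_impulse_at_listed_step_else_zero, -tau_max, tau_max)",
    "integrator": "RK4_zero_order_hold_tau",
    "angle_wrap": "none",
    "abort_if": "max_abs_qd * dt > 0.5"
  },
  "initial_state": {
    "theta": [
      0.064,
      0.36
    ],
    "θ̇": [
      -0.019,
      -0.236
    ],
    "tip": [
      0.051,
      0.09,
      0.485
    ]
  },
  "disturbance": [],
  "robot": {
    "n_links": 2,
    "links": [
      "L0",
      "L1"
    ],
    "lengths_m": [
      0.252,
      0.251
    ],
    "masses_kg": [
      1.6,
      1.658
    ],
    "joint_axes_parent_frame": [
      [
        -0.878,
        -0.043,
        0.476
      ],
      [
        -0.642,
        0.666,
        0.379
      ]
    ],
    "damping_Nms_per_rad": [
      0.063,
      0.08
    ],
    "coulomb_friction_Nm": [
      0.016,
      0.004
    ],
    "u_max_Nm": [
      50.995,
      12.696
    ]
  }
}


{"k":1,"theta":[0.062,0.364],"\u03b8\u0307":[-0.171,0.582],"tip":[0.052,0.09,0.485],"u":[0.0,0.0]}
{"k":2,"theta":[0.057,0.383],"\u03b8\u0307":[-0.32,1.387],"tip":[0.055,0.091,0.484],"u":[0.0,0.0]}
{"k":3,"theta":[0.049,0.419],"\u03b8\u0307":[-0.473,2.199],"tip":[0.06,0.093,0.481],"u":[0.0,0.0]}
{"k":4,"theta":[0.038,0.471],"\u03b8\u0307":[-0.637,3.032],"tip":[0.067,0.097,0.477],"u":[0.0,0.0]}
{"k":5,"theta":[0.024,0.541],"\u03b8\u0307":[-0.817,3.9],"tip":[0.076,0.103,0.47],"u":[0.0,0.0]}
{"k":6,"theta":[0.005,0.628],"\u03b8\u0307":[-1.018,4.811],"tip":[0.086,0.109,0.462],"u":[0.0,0.0]}
{"k":7,"theta":[-0.017,0.733],"\u03b8\u0307":[-1.239,5.764],"tip":[0.098,0.117,0.45],"u":[0.0,0.0]}
{"k":8,"theta":[-0.044,0.858],"\u03b8\u0307":[-1.479,6.747],"tip":[0.109,0.125,0.434],"u":[0.0,0.0]}
{"k":9,"theta":[-0.076,1.003],"\u03b8\u0307":[-1.725,7.726],"tip":[0.12,0.134,0.413],"u":[0.0,0.0]}
{"k":10,"theta":[-0.113,1.167],"\u03b8\u0307":[-1.953,8.643],"tip":[0.127,0.142,0.388],"u":[0.0,0.0]}
{"k":11,"theta":[-0.154,1.348],"\u03b8\u0307":[-2.118,9.414],"tip":[0.131,0.15,0.359],"u":[0.0,0.0]}
{"k":12,"theta":[-0.197,1.542],"\u03b8\u0307":[-2.16,9.948],"tip":[0.128,0.158,0.326],"u":[0.0,0.0]}
{"k":13,"theta":[-0.239,1.744],"\u03b8\u0307":[-2.014,10.185],"tip":[0.119,0.164,0.292],"u":[0.0,0.0]}
{"k":14,"theta":[-0.276,1.947],"\u03b8\u0307":[-1.631,10.121],"tip":[0.101,0.168,0.257],"u":[0.0,0.0]}
{"k":15,"theta":[-0.303,2.147],"\u03b8\u0307":[-0.998,9.808],"tip":[0.078,0.171,0.224],"u":[0.0,0.0]}
{"k":16,"theta":[-0.314,2.339],"\u03b8\u0307":[-0.135,9.325],"tip":[0.049,0.172,0.193],"u":[0.0,0.0]}
{"k":17,"theta":[-0.307,2.519],"\u03b8\u0307":[0.906,8.741],"tip":[0.017,0.171,0.165],"u":[0.0,0.0]}
{"k":18,"theta":[-0.277,2.688],"\u03b8\u0307":[2.069,8.092],"tip":[-0.018,0.166,0.139],"u":[0.0,0.0]}
{"k":19,"theta":[-0.224,2.843],"\u03b8\u0307":[3.294,7.388],"tip":[-0.052,0.158,0.116],"u":[0.0,0.0]}
{"k":20,"theta":[-0.146,2.983],"\u03b8\u0307":[4.517,6.623],"tip":[-0.084,0.147,0.096],"u":[0.0,0.0]}
{"k":21,"theta":[-0.044,3.107],"\u03b8\u0307":[5.683,5.781],"tip":[-0.114,0.132,0.079],"u":[0.0,0.0]}
{"k":22,"theta":[0.081,3.213],"\u03b8\u0307":[6.744,4.847],"tip":[-0.139,0.115,0.065],"u":[0.0,0.0]}
{"k":23,"theta":[0.225,3.3],"\u03b8\u0307":[7.671,3.814],"tip":[-0.159,0.097,0.055],"u":[0.0,0.0]}
{"k":24,"theta":[0.387,3.365],"\u03b8\u0307":[8.457,2.682],"tip":[-0.175,0.08,0.047],"u":[0.0,0.0]}
{"k":25,"theta":[0.563,3.407],"\u03b8\u0307":[9.109,1.458],"tip":[-0.186,0.065,0.039],"u":[0.0,0.0]}
{"k":26,"theta":[0.75,3.423],"\u03b8\u0307":[9.643,0.149],"tip":[-0.193,0.051,0.03],"u":[0.0,0.0]}
{"k":27,"theta":[0.948,3.412],"\u03b8\u0307":[10.069,-1.239],"tip":[-0.196,0.038,0.019],"u":[0.0,0.0]}
{"k":28,"theta":[1.152,3.373],"\u03b8\u0307":[10.387,-2.705],"tip":[-0.196,0.026,0.004],"u":[0.0,0.0]}
{"k":29,"theta":[1.362,3.304],"\u03b8\u0307":[10.592,-4.253],"tip":[-0.193,0.011,-0.015],"u":[0.0,0.0]}
{"k":30,"theta":[1.575,3.202],"\u03b8\u0307":[10.688,-5.885],"tip":[-0.187,-0.005,-0.039],"u":[0.0,0.0]}
{"k":31,"theta":[1.789,3.068],"\u03b8\u0307":[10.7,-7.604],"tip":[-0.178,-0.024,-0.067],"u":[0.0,0.0]}
{"k":32,"theta":[2.003,2.898],"\u03b8\u0307":[10.672,-9.425],"tip":[-0.166,-0.046,-0.099],"u":[0.0,0.0]}
{"k":33,"theta":[2.216,2.69],"\u03b8\u0307":[10.648,-11.379],"tip":[-0.155,-0.07,-0.135],"u":[0.0,0.0]}
{"k":34,"theta":[2.429,2.441],"\u03b8\u0307":[10.629,-13.494],"tip":[-0.147,-0.096,-0.176],"u":[0.0,0.0]}
{"k":35,"theta":[2.641,2.149],"\u03b8\u0307":[10.542,-15.712],"tip":[-0.148,-0.125,-0.219],"u":[0.0,0.0]}
{"k":36,"theta":[2.849,1.814],"\u03b8\u0307":[10.219,-17.696],"tip":[-0.163,-0.156,-0.26],"u":[0.0,0.0]}
{"k":37,"theta":[3.047,1.447],"\u03b8\u0307":[9.487,-18.773],"tip":[-0.196,-0.187,-0.291],"u":[0.0,0.0]}
{"k":38,"theta":[3.226,1.073],"\u03b8\u0307":[8.39,-18.433],"tip":[-0.242,-0.214,-0.303],"u":[0.0,0.0]}
{"k":39,"theta":[3.382,0.718],"\u03b8\u0307":[7.192,-16.926],"tip":[-0.291,-0.234,-0.295],"u":[0.0,0.0]}
{"k":40,"theta":[3.515,0.4],"\u03b8\u0307":[6.109,-14.888],"tip":[-0.335,-0.244,-0.27],"u":[0.0,0.0]}
{"k":41,"theta":[3.627,0.123],"\u03b8\u0307":[5.194,-12.788],"tip":[-0.368,-0.246,-0.238],"u":[0.0,0.0]}
{"k":42,"theta":[3.723,-0.113],"\u03b8\u0307":[4.421,-10.841],"tip":[-0.39,-0.242,-0.203],"u":[0.0,0.0]}
{"k":43,"theta":[3.805,-0.312],"\u03b8\u0307":[3.745,-9.113],"tip":[-0.404,-0.236,-0.17],"u":[0.0,0.0]}
{"k":44,"theta":[3.874,-0.479],"\u03b8\u0307":[3.127,-7.609],"tip":[-0.412,-0.227,-0.14],"u":[0.0,0.0]}
{"k":45,"theta":[3.93,-0.618],"\u03b8\u0307":[2.538,-6.305],"tip":[-0.415,-0.218,-0.115],"u":[0.0,0.0]}
{"k":46,"theta":[3.975,-0.732],"\u03b8\u0307":[1.961,-5.171],"tip":[-0.416,-0.208,-0.094],"u":[0.0,0.0]}
{"k":47,"theta":[4.009,-0.826],"\u03b8\u0307":[1.386,-4.177],"tip":[-0.415,-0.199,-0.078],"u":[0.0,0.0]}
{"k":48,"theta":[4.031,-0.9],"\u03b8\u0307":[0.81,-3.29],"tip":[-0.414,-0.19,-0.066],"u":[0.0,0.0]}
{"k":49,"theta":[4.041,-0.958],"\u03b8\u0307":[0.233,-2.482],"tip":[-0.413,-0.181,-0.057],"u":[0.0,0.0]}
{"k":50,"theta":[4.04,-1.0],"\u03b8\u0307":[-0.335,-1.727],"tip":[-0.413,-0.173,-0.052],"u":[0.0,0.0]}
{"k":51,"theta":[4.028,-1.027],"\u03b8\u0307":[-0.891,-0.998],"tip":[-0.414,-0.164,-0.051],"u":[0.0,0.0]}
{"k":52,"theta":[4.004,-1.04],"\u03b8\u0307":[-1.427,-0.275],"tip":[-0.415,-0.156,-0.052],"u":[0.0,0.0]}
{"k":53,"theta":[3.971,-1.038],"\u03b8\u0307":[-1.932,0.463],"tip":[-0.418,-0.148,-0.056],"u":[0.0,0.0]}
{"k":54,"theta":[3.927,-1.021],"\u03b8\u0307":[-2.4,1.231],"tip":[-0.421,-0.141,-0.063],"u":[0.0,0.0]}
{"k":55,"theta":[3.875,-0.988],"\u03b8\u0307":[-2.824,2.045],"tip":[-0.426,-0.133,-0.073],"u":[0.0,0.0]}
{"k":56,"theta":[3.815,-0.939],"\u03b8\u0307":[-3.2,2.915],"tip":[-0.431,-0.125,-0.087]}
{"summary": "final tip position (m): -0.431 -0.125 -0.087"}
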